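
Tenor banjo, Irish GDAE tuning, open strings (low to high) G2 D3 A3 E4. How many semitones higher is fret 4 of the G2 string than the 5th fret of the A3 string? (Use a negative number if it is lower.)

G2 at fret 4 → B2 (MIDI 47); A3 at fret 5 → D4 (MIDI 62).
47 − 62 = -15, so the two pitches are 15 semitones apart.

-15 semitones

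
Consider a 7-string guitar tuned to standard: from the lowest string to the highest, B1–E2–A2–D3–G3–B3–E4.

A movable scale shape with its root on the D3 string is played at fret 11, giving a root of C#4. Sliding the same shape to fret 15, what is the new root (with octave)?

F4

Moving from fret 11 to fret 15 shifts the root by 4 semitones.
C#4 up 4 semitones is F4.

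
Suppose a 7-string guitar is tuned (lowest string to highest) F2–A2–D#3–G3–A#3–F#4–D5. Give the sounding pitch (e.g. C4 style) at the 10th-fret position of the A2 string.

Each fret is one semitone, so A2 + 10 = G3.

G3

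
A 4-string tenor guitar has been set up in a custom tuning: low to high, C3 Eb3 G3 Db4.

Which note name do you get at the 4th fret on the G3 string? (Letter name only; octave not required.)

B

G3 is MIDI 55. Adding 4 gives 59; 59 mod 12 = 11, i.e. B.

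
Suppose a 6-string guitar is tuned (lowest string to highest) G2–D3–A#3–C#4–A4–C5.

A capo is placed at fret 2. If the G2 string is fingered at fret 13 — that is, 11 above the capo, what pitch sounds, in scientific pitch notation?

G#3

The capo raises the open G2 by 2 semitones to A2; fretting 11 more gives G2 + 2 + 11 = G2 + 13 semitones = G#3.
(Also written Ab.)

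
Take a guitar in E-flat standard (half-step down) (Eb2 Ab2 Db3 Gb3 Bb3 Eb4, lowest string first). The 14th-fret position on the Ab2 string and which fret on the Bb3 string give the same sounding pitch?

0

Ab2 at fret 14 is Ab2 + 14 semitones = Bb3.
The open Bb3 string is 14 semitones above the open Ab2, so the same pitch on the Bb3 string lies at fret 14 − 14 = 0.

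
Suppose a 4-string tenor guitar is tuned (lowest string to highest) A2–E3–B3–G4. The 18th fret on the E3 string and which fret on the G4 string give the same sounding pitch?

E3 at fret 18 is E3 + 18 semitones = A♯4.
The open G4 string is 15 semitones above the open E3, so the same pitch on the G4 string lies at fret 18 − 15 = 3.

3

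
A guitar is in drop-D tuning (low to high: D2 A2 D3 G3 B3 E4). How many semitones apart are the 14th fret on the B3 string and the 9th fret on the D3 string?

B3 at fret 14 → C#5 (MIDI 73); D3 at fret 9 → B3 (MIDI 59).
73 − 59 = 14, so the two pitches are 14 semitones apart, with C#5 the higher.

14 semitones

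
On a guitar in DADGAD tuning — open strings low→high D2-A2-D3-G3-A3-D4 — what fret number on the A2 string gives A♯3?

13

A♯3 is 13 semitones above the open A2 (A–A#–B–C–…–G#–A–A#), so it sits at fret 13.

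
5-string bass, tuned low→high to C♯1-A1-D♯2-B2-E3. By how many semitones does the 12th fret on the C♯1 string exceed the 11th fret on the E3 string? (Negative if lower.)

C♯1 at fret 12 → C♯2 (MIDI 37); E3 at fret 11 → D♯4 (MIDI 63).
37 − 63 = -26, so the two pitches are 26 semitones apart.

-26 semitones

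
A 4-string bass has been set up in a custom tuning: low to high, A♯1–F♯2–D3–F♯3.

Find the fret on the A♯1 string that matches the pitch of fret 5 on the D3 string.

21

Fret 5 on D3 is MIDI 50 + 5 = 55 (G3). On the A♯1 string (open MIDI 34), that pitch is 55 − 34 = fret 21.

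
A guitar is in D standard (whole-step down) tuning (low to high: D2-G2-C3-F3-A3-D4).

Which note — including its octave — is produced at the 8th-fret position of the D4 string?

Each fret is one semitone, so D4 + 8 = A♯4.

A♯4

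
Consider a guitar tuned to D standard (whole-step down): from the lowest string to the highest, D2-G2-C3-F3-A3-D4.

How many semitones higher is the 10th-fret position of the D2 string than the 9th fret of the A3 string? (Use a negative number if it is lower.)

D2 at fret 10 → C3 (MIDI 48); A3 at fret 9 → F♯4 (MIDI 66).
48 − 66 = -18, so the two pitches are 18 semitones apart.

-18 semitones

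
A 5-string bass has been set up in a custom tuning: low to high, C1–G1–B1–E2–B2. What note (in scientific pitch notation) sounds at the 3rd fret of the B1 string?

B1 is MIDI 35. Adding 3 gives 38, which is D2.

D2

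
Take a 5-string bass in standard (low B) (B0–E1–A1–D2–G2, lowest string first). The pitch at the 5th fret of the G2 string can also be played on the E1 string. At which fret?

G2 at fret 5 is G2 + 5 semitones = C3.
The open E1 string is 15 semitones below the open G2, so the same pitch on the E1 string lies at fret 5 + 15 = 20.

20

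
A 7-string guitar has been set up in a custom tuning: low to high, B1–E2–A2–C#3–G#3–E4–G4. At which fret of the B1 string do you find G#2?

G#2 is 9 semitones above the open B1 (B–C–C#–D–D#–E–F–F#–G–G#), so it sits at fret 9.

9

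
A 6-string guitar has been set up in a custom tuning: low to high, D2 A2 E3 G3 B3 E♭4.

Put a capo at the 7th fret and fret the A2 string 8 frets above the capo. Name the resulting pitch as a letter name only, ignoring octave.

C

The capo raises the open A2 by 7 semitones to E3; fretting 8 more gives A2 + 7 + 8 = A2 + 15 semitones, landing on C.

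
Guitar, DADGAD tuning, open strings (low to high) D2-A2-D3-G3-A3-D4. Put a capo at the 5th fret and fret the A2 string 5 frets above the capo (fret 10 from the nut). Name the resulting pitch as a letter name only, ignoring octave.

The capo raises the open A2 by 5 semitones to D3; fretting 5 more gives A2 + 5 + 5 = A2 + 10 semitones, landing on G.

G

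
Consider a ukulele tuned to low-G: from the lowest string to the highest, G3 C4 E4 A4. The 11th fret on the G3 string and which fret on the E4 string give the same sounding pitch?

G3 at fret 11 is G3 + 11 semitones = F#4.
The open E4 string is 9 semitones above the open G3, so the same pitch on the E4 string lies at fret 11 − 9 = 2.

2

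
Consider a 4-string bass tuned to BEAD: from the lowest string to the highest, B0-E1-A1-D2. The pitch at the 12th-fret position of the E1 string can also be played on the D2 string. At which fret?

2

E1 at fret 12 is E1 + 12 semitones = E2.
The open D2 string is 10 semitones above the open E1, so the same pitch on the D2 string lies at fret 12 − 10 = 2.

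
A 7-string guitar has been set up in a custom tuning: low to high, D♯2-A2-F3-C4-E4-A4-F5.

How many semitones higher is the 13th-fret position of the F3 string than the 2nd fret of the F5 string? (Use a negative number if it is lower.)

-13 semitones

F3 at fret 13 → F♯4 (MIDI 66); F5 at fret 2 → G5 (MIDI 79).
66 − 79 = -13, so the two pitches are 13 semitones apart.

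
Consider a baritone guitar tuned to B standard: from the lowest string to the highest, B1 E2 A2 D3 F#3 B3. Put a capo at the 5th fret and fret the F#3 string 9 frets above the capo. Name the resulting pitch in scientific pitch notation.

G#4

The capo raises the open F#3 by 5 semitones to B3; fretting 9 more gives F#3 + 5 + 9 = F#3 + 14 semitones = G#4.
(Also written Ab.)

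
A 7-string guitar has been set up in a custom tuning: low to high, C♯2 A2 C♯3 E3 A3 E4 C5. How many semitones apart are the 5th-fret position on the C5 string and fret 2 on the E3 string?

23 semitones

C5 at fret 5 → F5 (MIDI 77); E3 at fret 2 → F♯3 (MIDI 54).
77 − 54 = 23, so the two pitches are 23 semitones apart, with F5 the higher.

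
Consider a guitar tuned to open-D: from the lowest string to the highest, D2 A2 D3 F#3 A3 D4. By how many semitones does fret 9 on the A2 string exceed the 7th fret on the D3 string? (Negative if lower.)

A2 at fret 9 → F#3 (MIDI 54); D3 at fret 7 → A3 (MIDI 57).
54 − 57 = -3, so the two pitches are 3 semitones apart.

-3 semitones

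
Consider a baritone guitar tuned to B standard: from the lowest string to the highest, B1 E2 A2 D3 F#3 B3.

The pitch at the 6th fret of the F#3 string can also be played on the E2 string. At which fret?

F#3 at fret 6 is F#3 + 6 semitones = C4.
The open E2 string is 14 semitones below the open F#3, so the same pitch on the E2 string lies at fret 6 + 14 = 20.

20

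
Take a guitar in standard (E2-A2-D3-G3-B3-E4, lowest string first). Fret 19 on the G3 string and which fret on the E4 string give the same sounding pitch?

Fret 19 on G3 is MIDI 55 + 19 = 74 (D5). On the E4 string (open MIDI 64), that pitch is 74 − 64 = fret 10.

10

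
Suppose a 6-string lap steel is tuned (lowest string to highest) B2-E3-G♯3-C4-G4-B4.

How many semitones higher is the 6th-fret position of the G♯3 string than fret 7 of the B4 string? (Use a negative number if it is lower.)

-16 semitones

G♯3 at fret 6 → D4 (MIDI 62); B4 at fret 7 → F♯5 (MIDI 78).
62 − 78 = -16, so the two pitches are 16 semitones apart.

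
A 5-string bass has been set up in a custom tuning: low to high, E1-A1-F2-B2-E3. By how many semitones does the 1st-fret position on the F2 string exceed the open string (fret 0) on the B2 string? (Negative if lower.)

F2 at fret 1 → Gb2 (MIDI 42); B2 at fret 0 → B2 (MIDI 47).
42 − 47 = -5, so the two pitches are 5 semitones apart.

-5 semitones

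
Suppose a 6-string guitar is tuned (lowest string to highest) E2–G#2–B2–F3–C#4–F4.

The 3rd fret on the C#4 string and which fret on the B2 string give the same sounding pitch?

17

Fret 3 on C#4 is MIDI 61 + 3 = 64 (E4). On the B2 string (open MIDI 47), that pitch is 64 − 47 = fret 17.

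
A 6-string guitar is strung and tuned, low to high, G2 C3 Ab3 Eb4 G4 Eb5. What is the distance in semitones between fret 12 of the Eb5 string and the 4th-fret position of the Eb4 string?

20 semitones

Eb5 at fret 12 → Eb6 (MIDI 87); Eb4 at fret 4 → G4 (MIDI 67).
87 − 67 = 20, so the two pitches are 20 semitones apart, with Eb6 the higher.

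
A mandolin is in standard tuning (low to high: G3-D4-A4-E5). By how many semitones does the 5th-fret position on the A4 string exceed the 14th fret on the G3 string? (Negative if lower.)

5 semitones

A4 at fret 5 → D5 (MIDI 74); G3 at fret 14 → A4 (MIDI 69).
74 − 69 = 5, so the two pitches are 5 semitones apart.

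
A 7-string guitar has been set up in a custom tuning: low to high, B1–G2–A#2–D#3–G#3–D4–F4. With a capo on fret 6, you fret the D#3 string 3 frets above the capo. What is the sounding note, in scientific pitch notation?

The capo raises the open D#3 by 6 semitones to A3; fretting 3 more gives D#3 + 6 + 3 = D#3 + 9 semitones = C4.

C4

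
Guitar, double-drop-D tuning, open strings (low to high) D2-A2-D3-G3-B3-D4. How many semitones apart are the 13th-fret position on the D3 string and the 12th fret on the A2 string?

6 semitones

D3 at fret 13 → D#4 (MIDI 63); A2 at fret 12 → A3 (MIDI 57).
63 − 57 = 6, so the two pitches are 6 semitones apart, with D#4 the higher.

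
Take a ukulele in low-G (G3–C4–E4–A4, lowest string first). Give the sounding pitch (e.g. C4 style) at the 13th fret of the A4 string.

A4 is MIDI 69. Adding 13 gives 82, which is A#5.

A#5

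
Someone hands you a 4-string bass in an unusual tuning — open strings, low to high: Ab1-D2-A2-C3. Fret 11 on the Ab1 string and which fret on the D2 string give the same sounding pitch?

Ab1 at fret 11 is Ab1 + 11 semitones = G2.
The open D2 string is 6 semitones above the open Ab1, so the same pitch on the D2 string lies at fret 11 − 6 = 5.

5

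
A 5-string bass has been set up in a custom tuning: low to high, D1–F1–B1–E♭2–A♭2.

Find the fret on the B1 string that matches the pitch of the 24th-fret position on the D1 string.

15

D1 at fret 24 is D1 + 24 semitones = D3.
The open B1 string is 9 semitones above the open D1, so the same pitch on the B1 string lies at fret 24 − 9 = 15.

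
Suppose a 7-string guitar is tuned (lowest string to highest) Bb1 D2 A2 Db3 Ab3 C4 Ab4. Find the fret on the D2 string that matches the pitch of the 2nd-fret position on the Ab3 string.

Ab3 at fret 2 is Ab3 + 2 semitones = Bb3.
The open D2 string is 18 semitones below the open Ab3, so the same pitch on the D2 string lies at fret 2 + 18 = 20.

20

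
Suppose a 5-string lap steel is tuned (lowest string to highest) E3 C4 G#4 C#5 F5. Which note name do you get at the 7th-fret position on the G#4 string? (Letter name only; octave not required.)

G#4 is MIDI 68. Adding 7 gives 75; 75 mod 12 = 3, i.e. D#.
(Equivalently spelled Eb.)

D#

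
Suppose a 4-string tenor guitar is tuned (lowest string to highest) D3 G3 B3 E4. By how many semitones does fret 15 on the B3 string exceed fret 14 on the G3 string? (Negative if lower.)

5 semitones

B3 at fret 15 → D5 (MIDI 74); G3 at fret 14 → A4 (MIDI 69).
74 − 69 = 5, so the two pitches are 5 semitones apart.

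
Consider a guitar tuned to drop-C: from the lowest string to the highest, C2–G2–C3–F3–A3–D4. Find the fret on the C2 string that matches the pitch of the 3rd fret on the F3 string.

Fret 3 on F3 is MIDI 53 + 3 = 56 (G#3). On the C2 string (open MIDI 36), that pitch is 56 − 36 = fret 20.

20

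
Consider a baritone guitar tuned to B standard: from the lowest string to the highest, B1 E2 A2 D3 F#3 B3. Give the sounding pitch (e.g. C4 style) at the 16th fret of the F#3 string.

Each fret is one semitone, so F#3 + 16 = A#4.

A#4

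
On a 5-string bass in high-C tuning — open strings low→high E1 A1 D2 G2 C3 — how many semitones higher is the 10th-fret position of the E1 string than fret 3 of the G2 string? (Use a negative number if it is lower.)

E1 at fret 10 → D2 (MIDI 38); G2 at fret 3 → A♯2 (MIDI 46).
38 − 46 = -8, so the two pitches are 8 semitones apart.

-8 semitones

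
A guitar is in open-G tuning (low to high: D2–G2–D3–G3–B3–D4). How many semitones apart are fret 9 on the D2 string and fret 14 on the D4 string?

29 semitones

D2 at fret 9 → B2 (MIDI 47); D4 at fret 14 → E5 (MIDI 76).
47 − 76 = -29, so the two pitches are 29 semitones apart, with E5 the higher.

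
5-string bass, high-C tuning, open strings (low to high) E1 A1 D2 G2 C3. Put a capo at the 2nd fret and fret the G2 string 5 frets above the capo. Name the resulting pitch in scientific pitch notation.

The capo raises the open G2 by 2 semitones to A2; fretting 5 more gives G2 + 2 + 5 = G2 + 7 semitones = D3.

D3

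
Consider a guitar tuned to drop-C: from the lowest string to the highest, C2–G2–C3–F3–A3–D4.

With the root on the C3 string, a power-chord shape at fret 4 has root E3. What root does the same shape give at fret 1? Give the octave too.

C♯3

Moving from fret 4 to fret 1 shifts the root by -3 semitones.
E3 down 3 semitones is C♯3.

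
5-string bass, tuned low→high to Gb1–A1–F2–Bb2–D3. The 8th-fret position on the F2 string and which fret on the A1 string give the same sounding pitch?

16

Fret 8 on F2 is MIDI 41 + 8 = 49 (Db3). On the A1 string (open MIDI 33), that pitch is 49 − 33 = fret 16.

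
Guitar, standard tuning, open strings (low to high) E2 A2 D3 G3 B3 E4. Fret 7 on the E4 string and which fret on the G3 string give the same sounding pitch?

E4 at fret 7 is E4 + 7 semitones = B4.
The open G3 string is 9 semitones below the open E4, so the same pitch on the G3 string lies at fret 7 + 9 = 16.

16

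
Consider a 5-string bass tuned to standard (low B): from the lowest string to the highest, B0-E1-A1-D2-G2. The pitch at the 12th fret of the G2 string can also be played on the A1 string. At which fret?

22

G2 at fret 12 is G2 + 12 semitones = G3.
The open A1 string is 10 semitones below the open G2, so the same pitch on the A1 string lies at fret 12 + 10 = 22.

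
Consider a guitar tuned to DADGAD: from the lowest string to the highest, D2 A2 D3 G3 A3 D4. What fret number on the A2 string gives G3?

10

G3 is 10 semitones above the open A2 (A–A#–B–C–…–F–F#–G), so it sits at fret 10.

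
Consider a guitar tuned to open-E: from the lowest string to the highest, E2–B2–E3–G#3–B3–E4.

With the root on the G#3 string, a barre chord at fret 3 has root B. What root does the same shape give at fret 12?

Moving from fret 3 to fret 12 shifts the root by 9 semitones.
B up 9 semitones is G#.

G#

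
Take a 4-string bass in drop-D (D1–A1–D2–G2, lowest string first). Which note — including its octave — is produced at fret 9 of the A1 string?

F#2

Each fret is one semitone, so A1 + 9 = F#2.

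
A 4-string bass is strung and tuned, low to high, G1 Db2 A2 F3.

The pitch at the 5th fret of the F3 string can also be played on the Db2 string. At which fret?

21

Fret 5 on F3 is MIDI 53 + 5 = 58 (Bb3). On the Db2 string (open MIDI 37), that pitch is 58 − 37 = fret 21.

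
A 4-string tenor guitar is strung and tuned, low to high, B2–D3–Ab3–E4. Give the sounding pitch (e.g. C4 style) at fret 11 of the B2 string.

Each fret is one semitone, so B2 + 11 = Bb3.
(Equivalently spelled A#3.)

Bb3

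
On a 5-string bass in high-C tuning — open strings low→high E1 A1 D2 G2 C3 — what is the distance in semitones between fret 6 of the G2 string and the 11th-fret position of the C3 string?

G2 at fret 6 → C♯3 (MIDI 49); C3 at fret 11 → B3 (MIDI 59).
49 − 59 = -10, so the two pitches are 10 semitones apart, with B3 the higher.

10 semitones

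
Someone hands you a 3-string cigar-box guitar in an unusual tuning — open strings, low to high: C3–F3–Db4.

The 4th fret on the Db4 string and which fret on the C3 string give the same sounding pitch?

Fret 4 on Db4 is MIDI 61 + 4 = 65 (F4). On the C3 string (open MIDI 48), that pitch is 65 − 48 = fret 17.

17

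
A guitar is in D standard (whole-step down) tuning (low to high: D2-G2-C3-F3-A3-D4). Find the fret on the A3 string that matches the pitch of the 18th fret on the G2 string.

G2 at fret 18 is G2 + 18 semitones = C♯4.
The open A3 string is 14 semitones above the open G2, so the same pitch on the A3 string lies at fret 18 − 14 = 4.

4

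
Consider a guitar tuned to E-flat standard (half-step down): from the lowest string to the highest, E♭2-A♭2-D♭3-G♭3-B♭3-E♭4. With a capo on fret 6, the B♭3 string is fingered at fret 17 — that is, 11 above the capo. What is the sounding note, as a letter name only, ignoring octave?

The capo raises the open B♭3 by 6 semitones to E4; fretting 11 more gives B♭3 + 6 + 11 = B♭3 + 17 semitones, landing on E♭.
(Also written D♯.)

E♭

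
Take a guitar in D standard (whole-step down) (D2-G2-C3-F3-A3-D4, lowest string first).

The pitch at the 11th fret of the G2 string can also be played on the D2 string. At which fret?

16

G2 at fret 11 is G2 + 11 semitones = F#3.
The open D2 string is 5 semitones below the open G2, so the same pitch on the D2 string lies at fret 11 + 5 = 16.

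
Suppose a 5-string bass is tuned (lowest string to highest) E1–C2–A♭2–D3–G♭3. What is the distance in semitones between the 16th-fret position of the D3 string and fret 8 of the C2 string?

D3 at fret 16 → G♭4 (MIDI 66); C2 at fret 8 → A♭2 (MIDI 44).
66 − 44 = 22, so the two pitches are 22 semitones apart, with G♭4 the higher.

22 semitones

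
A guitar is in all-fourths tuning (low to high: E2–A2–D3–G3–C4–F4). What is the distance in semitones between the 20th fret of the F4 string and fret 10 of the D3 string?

25 semitones

F4 at fret 20 → C#6 (MIDI 85); D3 at fret 10 → C4 (MIDI 60).
85 − 60 = 25, so the two pitches are 25 semitones apart, with C#6 the higher.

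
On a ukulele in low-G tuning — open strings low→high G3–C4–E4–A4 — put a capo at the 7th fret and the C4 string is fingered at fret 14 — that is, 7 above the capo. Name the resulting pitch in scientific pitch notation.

D5

The capo raises the open C4 by 7 semitones to G4; fretting 7 more gives C4 + 7 + 7 = C4 + 14 semitones = D5.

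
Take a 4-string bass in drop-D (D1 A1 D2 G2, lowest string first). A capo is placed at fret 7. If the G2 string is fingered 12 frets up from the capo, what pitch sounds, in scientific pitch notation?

The capo raises the open G2 by 7 semitones to D3; fretting 12 more gives G2 + 7 + 12 = G2 + 19 semitones = D4.

D4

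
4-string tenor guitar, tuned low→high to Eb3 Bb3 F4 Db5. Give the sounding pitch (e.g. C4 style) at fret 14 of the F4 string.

G5

Each fret is one semitone, so F4 + 14 = G5.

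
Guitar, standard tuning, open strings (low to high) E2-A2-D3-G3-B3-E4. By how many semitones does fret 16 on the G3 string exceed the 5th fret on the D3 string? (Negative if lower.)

16 semitones

G3 at fret 16 → B4 (MIDI 71); D3 at fret 5 → G3 (MIDI 55).
71 − 55 = 16, so the two pitches are 16 semitones apart.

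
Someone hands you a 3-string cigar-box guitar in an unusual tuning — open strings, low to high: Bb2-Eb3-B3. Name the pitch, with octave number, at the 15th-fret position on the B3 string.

The open B3 string plus 15 semitones: B–C–Db–D–…–C–Db–D.
The walk passes from B into C 2 times, so the octave number goes from 3 to 5.

D5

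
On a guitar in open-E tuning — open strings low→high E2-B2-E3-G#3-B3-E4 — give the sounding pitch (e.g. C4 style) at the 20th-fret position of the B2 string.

B2 is MIDI 47. Adding 20 gives 67, which is G4.

G4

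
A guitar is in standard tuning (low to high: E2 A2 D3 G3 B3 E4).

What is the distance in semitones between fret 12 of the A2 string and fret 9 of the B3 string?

A2 at fret 12 → A3 (MIDI 57); B3 at fret 9 → G#4 (MIDI 68).
57 − 68 = -11, so the two pitches are 11 semitones apart, with G#4 the higher.

11 semitones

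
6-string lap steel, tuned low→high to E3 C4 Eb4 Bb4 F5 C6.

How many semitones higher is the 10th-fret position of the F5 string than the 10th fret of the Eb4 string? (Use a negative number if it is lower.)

14 semitones

F5 at fret 10 → Eb6 (MIDI 87); Eb4 at fret 10 → Db5 (MIDI 73).
87 − 73 = 14, so the two pitches are 14 semitones apart.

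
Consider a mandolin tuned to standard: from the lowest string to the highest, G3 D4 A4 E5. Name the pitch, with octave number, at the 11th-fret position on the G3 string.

The open G3 string plus 11 semitones: G–G#–A–A#–…–E–F–F#.
The walk passes from B into C once, so the octave number goes from 3 to 4.
(Equivalently spelled Gb4.)

F#4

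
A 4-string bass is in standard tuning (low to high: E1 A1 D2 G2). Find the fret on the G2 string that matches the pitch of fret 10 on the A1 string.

Fret 10 on A1 is MIDI 33 + 10 = 43 (G2). On the G2 string (open MIDI 43), that pitch is 43 − 43 = fret 0.

0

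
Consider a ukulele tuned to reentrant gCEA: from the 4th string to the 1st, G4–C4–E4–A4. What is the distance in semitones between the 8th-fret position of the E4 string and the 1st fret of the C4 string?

E4 at fret 8 → C5 (MIDI 72); C4 at fret 1 → C#4 (MIDI 61).
72 − 61 = 11, so the two pitches are 11 semitones apart, with C5 the higher.

11 semitones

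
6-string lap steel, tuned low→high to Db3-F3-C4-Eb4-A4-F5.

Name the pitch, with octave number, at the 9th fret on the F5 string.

F5 is MIDI 77. Adding 9 gives 86, which is D6.

D6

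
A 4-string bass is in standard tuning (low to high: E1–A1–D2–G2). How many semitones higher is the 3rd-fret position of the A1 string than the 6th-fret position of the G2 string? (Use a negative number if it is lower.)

A1 at fret 3 → C2 (MIDI 36); G2 at fret 6 → C#3 (MIDI 49).
36 − 49 = -13, so the two pitches are 13 semitones apart.

-13 semitones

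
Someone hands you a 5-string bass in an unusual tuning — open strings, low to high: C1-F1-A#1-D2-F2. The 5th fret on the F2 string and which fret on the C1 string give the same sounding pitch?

F2 at fret 5 is F2 + 5 semitones = A#2.
The open C1 string is 17 semitones below the open F2, so the same pitch on the C1 string lies at fret 5 + 17 = 22.

22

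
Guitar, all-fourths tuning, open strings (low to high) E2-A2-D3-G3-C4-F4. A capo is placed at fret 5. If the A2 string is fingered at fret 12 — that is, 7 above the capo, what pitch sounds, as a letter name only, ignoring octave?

The capo raises the open A2 by 5 semitones to D3; fretting 7 more gives A2 + 5 + 7 = A2 + 12 semitones, landing on A.

A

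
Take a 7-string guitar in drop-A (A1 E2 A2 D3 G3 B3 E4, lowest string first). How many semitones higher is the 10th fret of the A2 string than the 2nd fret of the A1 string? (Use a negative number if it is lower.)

A2 at fret 10 → G3 (MIDI 55); A1 at fret 2 → B1 (MIDI 35).
55 − 35 = 20, so the two pitches are 20 semitones apart.

20 semitones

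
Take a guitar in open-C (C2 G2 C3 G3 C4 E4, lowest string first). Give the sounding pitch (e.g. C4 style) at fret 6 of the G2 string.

The open G2 string plus 6 semitones: G–G#–A–A#–B–C–C#.
The walk passes from B into C once, so the octave number goes from 2 to 3.
(Equivalently spelled Db3.)

C#3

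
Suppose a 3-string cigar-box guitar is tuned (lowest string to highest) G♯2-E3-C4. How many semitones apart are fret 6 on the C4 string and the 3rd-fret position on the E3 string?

11 semitones

C4 at fret 6 → F♯4 (MIDI 66); E3 at fret 3 → G3 (MIDI 55).
66 − 55 = 11, so the two pitches are 11 semitones apart, with F♯4 the higher.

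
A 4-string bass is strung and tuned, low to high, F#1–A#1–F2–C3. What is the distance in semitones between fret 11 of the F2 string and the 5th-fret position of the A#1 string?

13 semitones

F2 at fret 11 → E3 (MIDI 52); A#1 at fret 5 → D#2 (MIDI 39).
52 − 39 = 13, so the two pitches are 13 semitones apart, with E3 the higher.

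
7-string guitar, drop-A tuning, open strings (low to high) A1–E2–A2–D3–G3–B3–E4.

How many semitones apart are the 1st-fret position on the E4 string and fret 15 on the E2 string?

E4 at fret 1 → F4 (MIDI 65); E2 at fret 15 → G3 (MIDI 55).
65 − 55 = 10, so the two pitches are 10 semitones apart, with F4 the higher.

10 semitones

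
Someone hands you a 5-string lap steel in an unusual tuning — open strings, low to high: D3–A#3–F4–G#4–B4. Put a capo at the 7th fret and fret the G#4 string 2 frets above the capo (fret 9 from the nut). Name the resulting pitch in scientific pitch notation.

The capo raises the open G#4 by 7 semitones to D#5; fretting 2 more gives G#4 + 7 + 2 = G#4 + 9 semitones = F5.

F5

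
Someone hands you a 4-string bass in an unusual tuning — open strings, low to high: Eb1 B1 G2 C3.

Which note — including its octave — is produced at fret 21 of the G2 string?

Each fret is one semitone, so G2 + 21 = E4.

E4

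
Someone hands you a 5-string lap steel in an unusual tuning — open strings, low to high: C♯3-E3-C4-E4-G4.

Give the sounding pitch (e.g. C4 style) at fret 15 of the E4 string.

The open E4 string plus 15 semitones: E–F–F#–G–…–F–F#–G.
The walk passes from B into C once, so the octave number goes from 4 to 5.

G5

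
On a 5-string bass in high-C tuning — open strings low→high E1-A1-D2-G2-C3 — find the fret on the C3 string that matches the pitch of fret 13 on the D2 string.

3

D2 at fret 13 is D2 + 13 semitones = D#3.
The open C3 string is 10 semitones above the open D2, so the same pitch on the C3 string lies at fret 13 − 10 = 3.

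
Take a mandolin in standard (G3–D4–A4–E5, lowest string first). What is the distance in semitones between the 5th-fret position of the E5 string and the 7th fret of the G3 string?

E5 at fret 5 → A5 (MIDI 81); G3 at fret 7 → D4 (MIDI 62).
81 − 62 = 19, so the two pitches are 19 semitones apart, with A5 the higher.

19 semitones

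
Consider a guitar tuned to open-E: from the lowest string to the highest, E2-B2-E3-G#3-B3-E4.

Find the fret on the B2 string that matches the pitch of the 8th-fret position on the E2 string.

1

E2 at fret 8 is E2 + 8 semitones = C3.
The open B2 string is 7 semitones above the open E2, so the same pitch on the B2 string lies at fret 8 − 7 = 1.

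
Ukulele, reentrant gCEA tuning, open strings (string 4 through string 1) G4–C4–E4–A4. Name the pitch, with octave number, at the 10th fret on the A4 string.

Each fret is one semitone, so A4 + 10 = G5.

G5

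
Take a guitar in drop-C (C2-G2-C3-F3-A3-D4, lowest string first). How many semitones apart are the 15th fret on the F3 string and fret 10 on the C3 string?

10 semitones

F3 at fret 15 → G♯4 (MIDI 68); C3 at fret 10 → A♯3 (MIDI 58).
68 − 58 = 10, so the two pitches are 10 semitones apart, with G♯4 the higher.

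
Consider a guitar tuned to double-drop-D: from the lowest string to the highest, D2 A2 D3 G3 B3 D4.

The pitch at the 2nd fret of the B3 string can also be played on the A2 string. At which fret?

16

Fret 2 on B3 is MIDI 59 + 2 = 61 (C#4). On the A2 string (open MIDI 45), that pitch is 61 − 45 = fret 16.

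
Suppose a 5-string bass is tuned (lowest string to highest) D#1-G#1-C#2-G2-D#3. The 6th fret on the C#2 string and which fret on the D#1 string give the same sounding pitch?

16

C#2 at fret 6 is C#2 + 6 semitones = G2.
The open D#1 string is 10 semitones below the open C#2, so the same pitch on the D#1 string lies at fret 6 + 10 = 16.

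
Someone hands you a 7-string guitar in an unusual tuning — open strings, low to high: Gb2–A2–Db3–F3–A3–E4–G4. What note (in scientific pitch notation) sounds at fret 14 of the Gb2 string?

Each fret is one semitone, so Gb2 + 14 = Ab3.

Ab3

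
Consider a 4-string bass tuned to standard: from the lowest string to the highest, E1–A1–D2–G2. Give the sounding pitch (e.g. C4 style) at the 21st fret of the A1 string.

F♯3

The open A1 string plus 21 semitones: A–A#–B–C–…–E–F–F#.
The walk passes from B into C 2 times, so the octave number goes from 1 to 3.
(Equivalently spelled G♭3.)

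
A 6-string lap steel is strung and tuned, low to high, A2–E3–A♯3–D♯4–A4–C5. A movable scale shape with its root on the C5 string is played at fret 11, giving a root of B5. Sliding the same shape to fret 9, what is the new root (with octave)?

Moving from fret 11 to fret 9 shifts the root by -2 semitones.
B5 down 2 semitones is A5.

A5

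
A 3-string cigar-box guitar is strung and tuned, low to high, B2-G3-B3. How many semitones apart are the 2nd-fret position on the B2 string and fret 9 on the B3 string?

19 semitones

B2 at fret 2 → C#3 (MIDI 49); B3 at fret 9 → G#4 (MIDI 68).
49 − 68 = -19, so the two pitches are 19 semitones apart, with G#4 the higher.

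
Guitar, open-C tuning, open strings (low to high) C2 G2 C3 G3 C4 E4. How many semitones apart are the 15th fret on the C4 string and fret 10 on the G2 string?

22 semitones

C4 at fret 15 → D#5 (MIDI 75); G2 at fret 10 → F3 (MIDI 53).
75 − 53 = 22, so the two pitches are 22 semitones apart, with D#5 the higher.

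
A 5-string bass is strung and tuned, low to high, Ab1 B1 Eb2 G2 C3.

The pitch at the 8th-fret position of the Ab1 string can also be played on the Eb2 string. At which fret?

Ab1 at fret 8 is Ab1 + 8 semitones = E2.
The open Eb2 string is 7 semitones above the open Ab1, so the same pitch on the Eb2 string lies at fret 8 − 7 = 1.

1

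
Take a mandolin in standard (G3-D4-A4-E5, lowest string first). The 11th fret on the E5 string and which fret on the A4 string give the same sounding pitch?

E5 at fret 11 is E5 + 11 semitones = D♯6.
The open A4 string is 7 semitones below the open E5, so the same pitch on the A4 string lies at fret 11 + 7 = 18.

18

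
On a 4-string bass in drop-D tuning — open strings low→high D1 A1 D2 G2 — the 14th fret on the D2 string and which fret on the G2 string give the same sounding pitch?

9

D2 at fret 14 is D2 + 14 semitones = E3.
The open G2 string is 5 semitones above the open D2, so the same pitch on the G2 string lies at fret 14 − 5 = 9.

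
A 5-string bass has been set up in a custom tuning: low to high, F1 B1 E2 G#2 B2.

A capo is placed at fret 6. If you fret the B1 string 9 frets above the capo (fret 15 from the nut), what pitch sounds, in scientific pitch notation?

The capo raises the open B1 by 6 semitones to F2; fretting 9 more gives B1 + 6 + 9 = B1 + 15 semitones = D3.

D3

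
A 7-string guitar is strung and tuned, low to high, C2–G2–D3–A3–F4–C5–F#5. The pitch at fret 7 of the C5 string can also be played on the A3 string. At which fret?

C5 at fret 7 is C5 + 7 semitones = G5.
The open A3 string is 15 semitones below the open C5, so the same pitch on the A3 string lies at fret 7 + 15 = 22.

22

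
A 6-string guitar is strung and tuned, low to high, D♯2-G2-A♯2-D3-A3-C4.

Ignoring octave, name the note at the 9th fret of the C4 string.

Each fret is one semitone, so C4 + 9 = A.

A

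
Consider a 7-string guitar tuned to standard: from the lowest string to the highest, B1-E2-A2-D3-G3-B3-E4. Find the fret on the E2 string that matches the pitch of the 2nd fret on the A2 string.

A2 at fret 2 is A2 + 2 semitones = B2.
The open E2 string is 5 semitones below the open A2, so the same pitch on the E2 string lies at fret 2 + 5 = 7.

7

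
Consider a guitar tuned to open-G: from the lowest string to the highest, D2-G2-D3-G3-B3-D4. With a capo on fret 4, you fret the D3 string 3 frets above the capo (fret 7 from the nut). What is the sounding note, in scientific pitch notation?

The capo raises the open D3 by 4 semitones to F#3; fretting 3 more gives D3 + 4 + 3 = D3 + 7 semitones = A3.

A3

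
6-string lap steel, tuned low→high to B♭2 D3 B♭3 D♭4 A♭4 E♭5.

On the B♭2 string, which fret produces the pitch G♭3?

G♭3 is 8 semitones above the open B♭2 (Bb–B–C–Db–D–Eb–E–F–Gb), so it sits at fret 8.

8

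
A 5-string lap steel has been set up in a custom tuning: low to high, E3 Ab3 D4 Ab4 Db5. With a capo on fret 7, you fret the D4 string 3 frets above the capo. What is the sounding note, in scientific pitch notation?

C5

The capo raises the open D4 by 7 semitones to A4; fretting 3 more gives D4 + 7 + 3 = D4 + 10 semitones = C5.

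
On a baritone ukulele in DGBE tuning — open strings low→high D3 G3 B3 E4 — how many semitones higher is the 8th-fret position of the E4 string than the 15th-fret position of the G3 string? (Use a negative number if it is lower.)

2 semitones

E4 at fret 8 → C5 (MIDI 72); G3 at fret 15 → A#4 (MIDI 70).
72 − 70 = 2, so the two pitches are 2 semitones apart.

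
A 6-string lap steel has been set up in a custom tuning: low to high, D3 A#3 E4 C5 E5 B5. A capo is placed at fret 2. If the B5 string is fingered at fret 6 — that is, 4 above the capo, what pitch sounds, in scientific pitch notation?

F6

The capo raises the open B5 by 2 semitones to C#6; fretting 4 more gives B5 + 2 + 4 = B5 + 6 semitones = F6.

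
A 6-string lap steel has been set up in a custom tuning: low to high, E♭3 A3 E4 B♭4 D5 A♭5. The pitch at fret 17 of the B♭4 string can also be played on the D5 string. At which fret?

13

B♭4 at fret 17 is B♭4 + 17 semitones = E♭6.
The open D5 string is 4 semitones above the open B♭4, so the same pitch on the D5 string lies at fret 17 − 4 = 13.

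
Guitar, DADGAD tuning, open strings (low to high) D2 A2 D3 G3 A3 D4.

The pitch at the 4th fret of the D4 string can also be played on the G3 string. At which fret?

11

D4 at fret 4 is D4 + 4 semitones = F#4.
The open G3 string is 7 semitones below the open D4, so the same pitch on the G3 string lies at fret 4 + 7 = 11.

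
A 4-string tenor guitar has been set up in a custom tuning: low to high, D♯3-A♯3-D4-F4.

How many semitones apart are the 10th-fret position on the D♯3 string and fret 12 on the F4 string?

D♯3 at fret 10 → C♯4 (MIDI 61); F4 at fret 12 → F5 (MIDI 77).
61 − 77 = -16, so the two pitches are 16 semitones apart, with F5 the higher.

16 semitones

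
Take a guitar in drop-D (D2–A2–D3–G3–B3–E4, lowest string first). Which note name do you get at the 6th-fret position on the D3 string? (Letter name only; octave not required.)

G#

The open D3 string plus 6 semitones: D–D#–E–F–F#–G–G#.
(Equivalently spelled Ab.)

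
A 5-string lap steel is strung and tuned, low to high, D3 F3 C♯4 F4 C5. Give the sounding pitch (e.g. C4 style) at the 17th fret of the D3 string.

The open D3 string plus 17 semitones: D–D#–E–F–…–F–F#–G.
The walk passes from B into C once, so the octave number goes from 3 to 4.

G4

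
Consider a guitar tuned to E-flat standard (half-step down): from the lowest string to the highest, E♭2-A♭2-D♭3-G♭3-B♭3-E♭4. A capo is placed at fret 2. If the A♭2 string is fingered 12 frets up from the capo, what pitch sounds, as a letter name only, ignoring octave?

The capo raises the open A♭2 by 2 semitones to B♭2; fretting 12 more gives A♭2 + 2 + 12 = A♭2 + 14 semitones, landing on B♭.
(Also written A♯.)

B♭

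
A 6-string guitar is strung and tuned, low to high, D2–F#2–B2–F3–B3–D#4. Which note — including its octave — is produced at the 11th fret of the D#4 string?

D5

Each fret is one semitone, so D#4 + 11 = D5.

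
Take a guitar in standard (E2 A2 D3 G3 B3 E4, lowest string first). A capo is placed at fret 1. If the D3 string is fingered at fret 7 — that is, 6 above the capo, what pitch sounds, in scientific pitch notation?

The capo raises the open D3 by 1 semitone to D#3; fretting 6 more gives D3 + 1 + 6 = D3 + 7 semitones = A3.

A3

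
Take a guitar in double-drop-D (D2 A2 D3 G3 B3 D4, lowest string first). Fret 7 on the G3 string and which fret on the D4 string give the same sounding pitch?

G3 at fret 7 is G3 + 7 semitones = D4.
The open D4 string is 7 semitones above the open G3, so the same pitch on the D4 string lies at fret 7 − 7 = 0.

0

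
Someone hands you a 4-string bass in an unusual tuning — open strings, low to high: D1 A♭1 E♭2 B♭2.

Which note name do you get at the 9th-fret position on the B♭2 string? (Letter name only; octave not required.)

B♭2 is MIDI 46. Adding 9 gives 55; 55 mod 12 = 7, i.e. G.

G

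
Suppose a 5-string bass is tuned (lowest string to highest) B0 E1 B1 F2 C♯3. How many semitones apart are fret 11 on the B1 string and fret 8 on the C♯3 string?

B1 at fret 11 → A♯2 (MIDI 46); C♯3 at fret 8 → A3 (MIDI 57).
46 − 57 = -11, so the two pitches are 11 semitones apart, with A3 the higher.

11 semitones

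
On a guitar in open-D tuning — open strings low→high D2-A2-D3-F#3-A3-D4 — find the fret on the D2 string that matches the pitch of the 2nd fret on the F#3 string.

18

Fret 2 on F#3 is MIDI 54 + 2 = 56 (G#3). On the D2 string (open MIDI 38), that pitch is 56 − 38 = fret 18.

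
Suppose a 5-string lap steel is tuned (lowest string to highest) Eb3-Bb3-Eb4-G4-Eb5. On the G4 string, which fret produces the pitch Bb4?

Bb4 is 3 semitones above the open G4 (G–Ab–A–Bb), so it sits at fret 3.

3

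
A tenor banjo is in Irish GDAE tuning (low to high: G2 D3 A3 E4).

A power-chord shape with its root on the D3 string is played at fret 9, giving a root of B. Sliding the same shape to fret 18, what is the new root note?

G#

Moving from fret 9 to fret 18 shifts the root by 9 semitones.
B up 9 semitones is G#.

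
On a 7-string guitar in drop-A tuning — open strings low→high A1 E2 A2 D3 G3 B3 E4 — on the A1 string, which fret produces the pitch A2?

A2 is 12 semitones above the open A1 (A–A#–B–C–…–G–G#–A), so it sits at fret 12.

12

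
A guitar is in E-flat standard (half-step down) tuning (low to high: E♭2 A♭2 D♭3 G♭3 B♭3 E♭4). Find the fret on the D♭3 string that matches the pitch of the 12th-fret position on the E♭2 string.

2

Fret 12 on E♭2 is MIDI 39 + 12 = 51 (E♭3). On the D♭3 string (open MIDI 49), that pitch is 51 − 49 = fret 2.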